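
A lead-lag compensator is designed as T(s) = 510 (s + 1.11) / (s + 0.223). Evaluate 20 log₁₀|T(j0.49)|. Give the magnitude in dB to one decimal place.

|j0.49 + 1.11| = √(0.49² + 1.11²) = 1.213
|j0.49 + 0.223| = √(0.49² + 0.223²) = 0.5384
|T(j0.49)| = 510 × 1.213 / 0.5384 = 1149.4
20 log₁₀(1149.4) = 61.21 dB

61.2 dB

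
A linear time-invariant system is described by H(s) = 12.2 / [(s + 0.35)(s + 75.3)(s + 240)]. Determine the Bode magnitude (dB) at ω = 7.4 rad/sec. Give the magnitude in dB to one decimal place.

|j7.4 + 0.35| = √(7.4² + 0.35²) = 7.408
|j7.4 + 75.3| = √(7.4² + 75.3²) = 75.66
|j7.4 + 240| = √(7.4² + 240²) = 240.1
|H(j7.4)| = 12.2 / (7.408 × 75.66 × 240.1) = 9.0645e-05
20 log₁₀(9.0645e-05) = -80.85 dB

-80.9 dB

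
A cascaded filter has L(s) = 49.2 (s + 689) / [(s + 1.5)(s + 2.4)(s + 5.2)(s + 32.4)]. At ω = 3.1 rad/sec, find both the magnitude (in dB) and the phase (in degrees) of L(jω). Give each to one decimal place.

|j3.1 + 689| = √(3.1² + 689²) = 689
|j3.1 + 1.5| = √(3.1² + 1.5²) = 3.444
|j3.1 + 2.4| = √(3.1² + 2.4²) = 3.92
|j3.1 + 5.2| = √(3.1² + 5.2²) = 6.054
|j3.1 + 32.4| = √(3.1² + 32.4²) = 32.55
|L(j3.1)| = 49.2 × 689 / (3.444 × 3.92 × 6.054 × 32.55) = 12.742
20 log₁₀(12.742) = 22.10 dB
∠(j3.1 + 689) = arctan(3.1/689) = 0.26°
∠(j3.1 + 1.5) = arctan(3.1/1.5) = 64.18°
∠(j3.1 + 2.4) = arctan(3.1/2.4) = 52.25°
∠(j3.1 + 5.2) = arctan(3.1/5.2) = 30.80°
∠(j3.1 + 32.4) = arctan(3.1/32.4) = 5.47°
∠L(j3.1) = 0.26° − (64.18° + 52.25° + 30.80° + 5.47°) = -152.44°

|L| = 22.1 dB, ∠L = -152.4 deg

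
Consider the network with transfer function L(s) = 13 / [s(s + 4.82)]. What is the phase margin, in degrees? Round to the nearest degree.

63°

Gain crossover: |L(jω)| = 1 at ω ≈ 2.41 rad/s.
∠L(j2.41) = −90° − arctan(2.41/4.82) ≈ -116.58°
PM = 180° + (-116.58°) = 63.42°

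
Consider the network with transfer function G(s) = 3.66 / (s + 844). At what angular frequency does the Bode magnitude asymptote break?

844 rad/s

The single real pole at s = −844 gives a corner at ω = 844 rad/s.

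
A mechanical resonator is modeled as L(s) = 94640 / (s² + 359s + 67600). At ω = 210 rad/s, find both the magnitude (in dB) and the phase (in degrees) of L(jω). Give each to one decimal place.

|L| = 1.6 dB, ∠L = -72.7°

|(j210)² + 359(j210) + 67600| = |23500 + j75390| = 7.897e+04
|L(j210)| = 94640 / 7.897e+04 = 1.1985
20 log₁₀(1.1985) = 1.57 dB
∠[(j210)² + 359(j210) + 67600] = ∠[23500 + j75390] = 72.69°
∠L(j210) = −72.69° = -72.69°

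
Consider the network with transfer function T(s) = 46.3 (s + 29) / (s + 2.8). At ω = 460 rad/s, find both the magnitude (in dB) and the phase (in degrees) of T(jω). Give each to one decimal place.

|j460 + 29| = √(460² + 29²) = 460.9
|j460 + 2.8| = √(460² + 2.8²) = 460
|T(j460)| = 46.3 × 460.9 / 460 = 46.391
20 log₁₀(46.391) = 33.33 dB
∠(j460 + 29) = arctan(460/29) = 86.39°
∠(j460 + 2.8) = arctan(460/2.8) = 89.65°
∠T(j460) = 86.39° − 89.65° = -3.26°

|T| = 33.3 dB, ∠T = -3.3°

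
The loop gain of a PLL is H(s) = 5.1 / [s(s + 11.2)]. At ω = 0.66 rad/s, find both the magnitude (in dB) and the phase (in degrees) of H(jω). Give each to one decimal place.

|H| = -3.2 dB, ∠H = -93.4 deg

|j0.66 + 11.2| = √(0.66² + 11.2²) = 11.22
|j0.66| = 0.66
|H(j0.66)| = 5.1 / (11.22 × 0.66) = 0.68874
20 log₁₀(0.68874) = -3.24 dB
∠(j0.66 + 11.2) = arctan(0.66/11.2) = 3.37°
∠(j0.66) = 90.00°
∠H(j0.66) = − (3.37° + 90.00°) = -93.37°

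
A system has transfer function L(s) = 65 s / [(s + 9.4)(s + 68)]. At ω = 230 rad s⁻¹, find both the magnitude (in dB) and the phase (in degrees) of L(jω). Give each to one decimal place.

|j230| = 230
|j230 + 9.4| = √(230² + 9.4²) = 230.2
|j230 + 68| = √(230² + 68²) = 239.8
|L(j230)| = 65 × 230 / (230.2 × 239.8) = 0.27079
20 log₁₀(0.27079) = -11.35 dB
∠(j230) = 90.00°
∠(j230 + 9.4) = arctan(230/9.4) = 87.66°
∠(j230 + 68) = arctan(230/68) = 73.53°
∠L(j230) = 90.00° − (87.66° + 73.53°) = -71.19°

|L| = -11.3 dB, ∠L = -71.2 deg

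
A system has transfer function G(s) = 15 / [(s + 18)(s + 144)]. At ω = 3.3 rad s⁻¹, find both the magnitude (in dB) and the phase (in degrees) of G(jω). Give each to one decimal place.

|j3.3 + 18| = √(3.3² + 18²) = 18.3
|j3.3 + 144| = √(3.3² + 144²) = 144
|G(j3.3)| = 15 / (18.3 × 144) = 0.0056907
20 log₁₀(0.0056907) = -44.90 dB
∠(j3.3 + 18) = arctan(3.3/18) = 10.39°
∠(j3.3 + 144) = arctan(3.3/144) = 1.31°
∠G(j3.3) = − (10.39° + 1.31°) = -11.70°

|G| = -44.9 dB, ∠G = -11.7 deg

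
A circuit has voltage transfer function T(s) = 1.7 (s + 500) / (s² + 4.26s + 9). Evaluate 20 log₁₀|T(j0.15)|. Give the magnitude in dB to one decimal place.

39.5 dB

|j0.15 + 500| = √(0.15² + 500²) = 500
|(j0.15)² + 4.26(j0.15) + 9| = |8.9775 + j0.639| = 9
|T(j0.15)| = 1.7 × 500 / 9 = 94.442
20 log₁₀(94.442) = 39.50 dB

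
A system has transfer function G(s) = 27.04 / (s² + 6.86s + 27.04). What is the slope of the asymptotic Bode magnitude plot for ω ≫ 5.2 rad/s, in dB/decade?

-40 dB/decade

With 0 zeros and 2 poles, the high-frequency asymptotic slope is 20 × (0 − 2) = -40 dB/decade.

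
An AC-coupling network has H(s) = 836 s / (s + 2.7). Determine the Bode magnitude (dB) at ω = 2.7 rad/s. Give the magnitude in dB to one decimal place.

55.4 dB

|j2.7| = 2.7
|j2.7 + 2.7| = √(2.7² + 2.7²) = 3.818
|H(j2.7)| = 836 × 2.7 / 3.818 = 591.14
20 log₁₀(591.14) = 55.43 dB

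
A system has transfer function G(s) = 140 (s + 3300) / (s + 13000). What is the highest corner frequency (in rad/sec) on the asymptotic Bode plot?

Break frequencies occur at each pole and zero magnitude: 3300 rad/sec, 13000 rad/sec.
The highest is 13000 rad/sec.

13000 rad/sec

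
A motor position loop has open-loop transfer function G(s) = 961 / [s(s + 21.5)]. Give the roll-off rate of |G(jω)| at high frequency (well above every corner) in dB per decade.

With 0 zeros and 2 poles, the high-frequency asymptotic slope is 20 × (0 − 2) = -40 dB/decade.

-40 dB/decade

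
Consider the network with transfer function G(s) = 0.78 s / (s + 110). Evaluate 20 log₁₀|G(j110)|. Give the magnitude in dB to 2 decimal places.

-5.17 dB

|j110| = 110
|j110 + 110| = √(110² + 110²) = 155.6
|G(j110)| = 0.78 × 110 / 155.6 = 0.55154
20 log₁₀(0.55154) = -5.168 dB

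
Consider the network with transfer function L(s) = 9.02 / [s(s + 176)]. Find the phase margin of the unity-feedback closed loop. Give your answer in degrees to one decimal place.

Gain crossover: |L(jω)| = 1 at ω ≈ 0.0512 rad/s.
∠L(j0.0512) = −90° − arctan(0.0512/176) ≈ -90.02°
PM = 180° + (-90.02°) = 89.98°

90.0°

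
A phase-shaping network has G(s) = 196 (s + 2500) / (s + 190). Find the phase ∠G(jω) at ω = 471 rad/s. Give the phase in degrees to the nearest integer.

-57°

∠(j471 + 2500) = arctan(471/2500) = 10.67°
∠(j471 + 190) = arctan(471/190) = 68.03°
∠G(j471) = 10.67° − 68.03° = -57.36°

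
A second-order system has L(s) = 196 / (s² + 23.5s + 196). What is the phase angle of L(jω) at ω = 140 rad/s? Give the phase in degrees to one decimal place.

-170.4°

∠[(j140)² + 23.5(j140) + 196] = ∠[-19404 + j3290] = 170.38°
∠L(j140) = −170.38° = -170.38°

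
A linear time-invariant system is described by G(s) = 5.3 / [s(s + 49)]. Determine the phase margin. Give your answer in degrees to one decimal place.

Gain crossover: |G(jω)| = 1 at ω ≈ 0.108 rad s⁻¹.
∠G(j0.108) = −90° − arctan(0.108/49) ≈ -90.13°
PM = 180° + (-90.13°) = 89.87°

89.9°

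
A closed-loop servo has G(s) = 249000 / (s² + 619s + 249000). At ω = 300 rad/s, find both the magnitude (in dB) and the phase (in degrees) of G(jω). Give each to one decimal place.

|G| = 0.2 dB, ∠G = -49.4°

|(j300)² + 619(j300) + 249000| = |1.59e+05 + j1.857e+05| = 2.445e+05
|G(j300)| = 249000 / 2.445e+05 = 1.0185
20 log₁₀(1.0185) = 0.16 dB
∠[(j300)² + 619(j300) + 249000] = ∠[1.59e+05 + j1.857e+05] = 49.43°
∠G(j300) = −49.43° = -49.43°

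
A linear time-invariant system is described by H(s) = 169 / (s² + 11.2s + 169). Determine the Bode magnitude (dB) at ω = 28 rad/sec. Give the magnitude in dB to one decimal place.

|(j28)² + 11.2(j28) + 169| = |-615 + j313.6| = 690.3
|H(j28)| = 169 / 690.3 = 0.24481
20 log₁₀(0.24481) = -12.22 dB

-12.2 dB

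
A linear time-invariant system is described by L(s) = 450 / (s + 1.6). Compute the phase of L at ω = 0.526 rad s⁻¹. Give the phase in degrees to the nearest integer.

∠(j0.526 + 1.6) = arctan(0.526/1.6) = 18.20°
∠L(j0.526) = −18.20° = -18.20°

-18 deg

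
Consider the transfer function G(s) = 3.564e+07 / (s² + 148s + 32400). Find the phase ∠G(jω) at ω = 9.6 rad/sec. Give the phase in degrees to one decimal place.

-2.5°

∠[(j9.6)² + 148(j9.6) + 32400] = ∠[32308 + j1420.8] = 2.52°
∠G(j9.6) = −2.52° = -2.52°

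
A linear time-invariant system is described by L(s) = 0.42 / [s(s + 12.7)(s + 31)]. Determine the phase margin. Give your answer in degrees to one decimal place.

Gain crossover: |L(jω)| = 1 at ω ≈ 0.00107 rad/sec.
∠L(j0.00107) = −90° − arctan(0.00107/12.7) − arctan(0.00107/31) ≈ -90.01°
PM = 180° + (-90.01°) = 89.99°

90.0°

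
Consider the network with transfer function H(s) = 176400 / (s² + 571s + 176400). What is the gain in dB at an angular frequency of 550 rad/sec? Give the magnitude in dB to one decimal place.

-5.7 dB

|(j550)² + 571(j550) + 176400| = |-1.261e+05 + j3.1405e+05| = 3.384e+05
|H(j550)| = 176400 / 3.384e+05 = 0.52124
20 log₁₀(0.52124) = -5.66 dB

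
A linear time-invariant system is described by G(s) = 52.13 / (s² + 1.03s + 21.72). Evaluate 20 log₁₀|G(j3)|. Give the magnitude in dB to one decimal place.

12.0 dB

|(j3)² + 1.03(j3) + 21.72| = |12.72 + j3.09| = 13.09
|G(j3)| = 52.13 / 13.09 = 3.9824
20 log₁₀(3.9824) = 12.00 dB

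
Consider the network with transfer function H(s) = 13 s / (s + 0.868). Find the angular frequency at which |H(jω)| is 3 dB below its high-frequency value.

For a single-pole high-pass, the −3 dB point is at the pole: ω = 0.868 rad/s.

0.868 rad/s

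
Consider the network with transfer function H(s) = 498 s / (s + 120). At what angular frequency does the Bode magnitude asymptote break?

120 rad/s

The single real pole at s = −120 gives a corner at ω = 120 rad/s.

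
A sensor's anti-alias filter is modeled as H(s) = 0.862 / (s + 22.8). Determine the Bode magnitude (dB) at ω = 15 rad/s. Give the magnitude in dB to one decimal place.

-30.0 dB

|j15 + 22.8| = √(15² + 22.8²) = 27.29
|H(j15)| = 0.862 / 27.29 = 0.031585
20 log₁₀(0.031585) = -30.01 dB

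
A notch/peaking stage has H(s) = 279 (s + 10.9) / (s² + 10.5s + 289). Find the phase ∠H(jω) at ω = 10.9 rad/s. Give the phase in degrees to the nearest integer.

11°

∠(j10.9 + 10.9) = arctan(10.9/10.9) = 45.00°
∠[(j10.9)² + 10.5(j10.9) + 289] = ∠[170.19 + j114.45] = 33.92°
∠H(j10.9) = 45.00° − 33.92° = 11.08°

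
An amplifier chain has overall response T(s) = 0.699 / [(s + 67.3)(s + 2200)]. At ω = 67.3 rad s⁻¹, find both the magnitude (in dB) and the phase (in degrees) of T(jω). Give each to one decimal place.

|T| = -109.5 dB, ∠T = -46.8°

|j67.3 + 67.3| = √(67.3² + 67.3²) = 95.18
|j67.3 + 2200| = √(67.3² + 2200²) = 2201
|T(j67.3)| = 0.699 / (95.18 × 2201) = 3.3367e-06
20 log₁₀(3.3367e-06) = -109.53 dB
∠(j67.3 + 67.3) = arctan(67.3/67.3) = 45.00°
∠(j67.3 + 2200) = arctan(67.3/2200) = 1.75°
∠T(j67.3) = − (45.00° + 1.75°) = -46.75°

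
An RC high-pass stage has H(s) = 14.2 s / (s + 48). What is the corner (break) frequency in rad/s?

The single real pole at s = −48 gives a corner at ω = 48 rad/s.

48 rad/s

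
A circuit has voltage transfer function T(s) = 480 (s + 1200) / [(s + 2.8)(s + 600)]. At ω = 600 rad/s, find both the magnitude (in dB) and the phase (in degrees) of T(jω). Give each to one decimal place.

|T| = 2.0 dB, ∠T = -108.2°

|j600 + 1200| = √(600² + 1200²) = 1342
|j600 + 2.8| = √(600² + 2.8²) = 600
|j600 + 600| = √(600² + 600²) = 848.5
|T(j600)| = 480 × 1342 / (600 × 848.5) = 1.2649
20 log₁₀(1.2649) = 2.04 dB
∠(j600 + 1200) = arctan(600/1200) = 26.57°
∠(j600 + 2.8) = arctan(600/2.8) = 89.73°
∠(j600 + 600) = arctan(600/600) = 45.00°
∠T(j600) = 26.57° − (89.73° + 45.00°) = -108.17°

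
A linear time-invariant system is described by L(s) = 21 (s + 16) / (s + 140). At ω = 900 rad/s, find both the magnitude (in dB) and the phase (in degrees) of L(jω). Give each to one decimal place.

|j900 + 16| = √(900² + 16²) = 900.1
|j900 + 140| = √(900² + 140²) = 910.8
|L(j900)| = 21 × 900.1 / 910.8 = 20.754
20 log₁₀(20.754) = 26.34 dB
∠(j900 + 16) = arctan(900/16) = 88.98°
∠(j900 + 140) = arctan(900/140) = 81.16°
∠L(j900) = 88.98° − 81.16° = 7.82°

|L| = 26.3 dB, ∠L = 7.8°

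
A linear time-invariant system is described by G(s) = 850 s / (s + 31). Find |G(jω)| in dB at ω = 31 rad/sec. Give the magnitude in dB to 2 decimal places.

|j31| = 31
|j31 + 31| = √(31² + 31²) = 43.84
|G(j31)| = 850 × 31 / 43.84 = 601.04
20 log₁₀(601.04) = 55.578 dB

55.58 dB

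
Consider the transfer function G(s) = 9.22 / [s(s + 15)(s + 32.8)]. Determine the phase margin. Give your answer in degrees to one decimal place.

Gain crossover: |G(jω)| = 1 at ω ≈ 0.0187 rad/sec.
∠G(j0.0187) = −90° − arctan(0.0187/15) − arctan(0.0187/32.8) ≈ -90.10°
PM = 180° + (-90.10°) = 89.90°

89.9°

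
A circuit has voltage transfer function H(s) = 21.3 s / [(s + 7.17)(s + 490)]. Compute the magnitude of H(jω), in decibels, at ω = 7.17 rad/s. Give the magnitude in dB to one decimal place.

|j7.17| = 7.17
|j7.17 + 7.17| = √(7.17² + 7.17²) = 10.14
|j7.17 + 490| = √(7.17² + 490²) = 490.1
|H(j7.17)| = 21.3 × 7.17 / (10.14 × 490.1) = 0.030734
20 log₁₀(0.030734) = -30.25 dB

-30.2 dB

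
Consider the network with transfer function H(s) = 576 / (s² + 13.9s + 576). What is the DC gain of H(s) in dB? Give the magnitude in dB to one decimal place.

H(0) = 576 / 576 = 1
20 log₁₀(1) = 0.00 dB

0.0 dB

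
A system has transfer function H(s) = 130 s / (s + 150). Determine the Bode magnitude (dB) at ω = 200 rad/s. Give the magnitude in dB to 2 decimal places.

|j200| = 200
|j200 + 150| = √(200² + 150²) = 250
|H(j200)| = 130 × 200 / 250 = 104
20 log₁₀(104) = 40.341 dB

40.34 dB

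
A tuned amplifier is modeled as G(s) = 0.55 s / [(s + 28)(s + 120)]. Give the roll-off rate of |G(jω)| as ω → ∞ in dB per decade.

-20 dB/decade

With 1 zero and 2 poles, the high-frequency asymptotic slope is 20 × (1 − 2) = -20 dB/decade.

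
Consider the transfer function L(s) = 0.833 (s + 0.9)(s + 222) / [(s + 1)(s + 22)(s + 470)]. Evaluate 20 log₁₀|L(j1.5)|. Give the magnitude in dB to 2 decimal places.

|j1.5 + 0.9| = √(1.5² + 0.9²) = 1.749
|j1.5 + 222| = √(1.5² + 222²) = 222
|j1.5 + 1| = √(1.5² + 1²) = 1.803
|j1.5 + 22| = √(1.5² + 22²) = 22.05
|j1.5 + 470| = √(1.5² + 470²) = 470
|L(j1.5)| = 0.833 × 1.749 × 222 / (1.803 × 22.05 × 470) = 0.017314
20 log₁₀(0.017314) = -35.232 dB

-35.23 dB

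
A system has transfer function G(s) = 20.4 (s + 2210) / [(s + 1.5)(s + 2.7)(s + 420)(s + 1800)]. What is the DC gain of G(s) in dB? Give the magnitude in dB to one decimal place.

G(0) = 20.4 × 2210 / (1.5 × 2.7 × 420 × 1800) = 0.014725
20 log₁₀(0.014725) = -36.64 dB

-36.6 dB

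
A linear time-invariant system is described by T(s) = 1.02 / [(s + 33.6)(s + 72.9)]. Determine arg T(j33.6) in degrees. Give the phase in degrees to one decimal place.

∠(j33.6 + 33.6) = arctan(33.6/33.6) = 45.00°
∠(j33.6 + 72.9) = arctan(33.6/72.9) = 24.75°
∠T(j33.6) = − (45.00° + 24.75°) = -69.75°

-69.7 deg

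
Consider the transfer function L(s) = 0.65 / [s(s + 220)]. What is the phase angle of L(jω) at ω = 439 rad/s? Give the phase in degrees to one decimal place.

∠(j439 + 220) = arctan(439/220) = 63.38°
∠(j439) = 90.00°
∠L(j439) = − (63.38° + 90.00°) = -153.38°

-153.4°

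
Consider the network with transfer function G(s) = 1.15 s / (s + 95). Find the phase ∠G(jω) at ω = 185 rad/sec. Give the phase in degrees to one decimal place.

∠(j185) = 90.00°
∠(j185 + 95) = arctan(185/95) = 62.82°
∠G(j185) = 90.00° − 62.82° = 27.18°

27.2°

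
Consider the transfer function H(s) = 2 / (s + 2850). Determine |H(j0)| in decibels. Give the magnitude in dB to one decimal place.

H(0) = 2 / 2850 = 0.00070175
20 log₁₀(0.00070175) = -63.08 dB

-63.1 dB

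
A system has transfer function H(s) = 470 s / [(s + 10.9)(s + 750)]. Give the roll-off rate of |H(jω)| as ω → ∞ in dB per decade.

-20 dB/decade

With 1 zero and 2 poles, the high-frequency asymptotic slope is 20 × (1 − 2) = -20 dB/decade.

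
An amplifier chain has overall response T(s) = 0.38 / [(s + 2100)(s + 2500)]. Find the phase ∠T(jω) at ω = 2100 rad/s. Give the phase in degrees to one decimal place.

-85.0°

∠(j2100 + 2100) = arctan(2100/2100) = 45.00°
∠(j2100 + 2500) = arctan(2100/2500) = 40.03°
∠T(j2100) = − (45.00° + 40.03°) = -85.03°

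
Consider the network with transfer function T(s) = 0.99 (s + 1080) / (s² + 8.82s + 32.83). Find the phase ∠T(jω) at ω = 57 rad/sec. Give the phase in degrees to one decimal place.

-168.1°

∠(j57 + 1080) = arctan(57/1080) = 3.02°
∠[(j57)² + 8.82(j57) + 32.83] = ∠[-3216.2 + j502.74] = 171.12°
∠T(j57) = 3.02° − 171.12° = -168.09°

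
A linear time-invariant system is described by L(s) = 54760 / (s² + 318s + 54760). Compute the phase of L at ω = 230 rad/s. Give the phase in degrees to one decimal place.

-88.5 deg

∠[(j230)² + 318(j230) + 54760] = ∠[1860 + j73140] = 88.54°
∠L(j230) = −88.54° = -88.54°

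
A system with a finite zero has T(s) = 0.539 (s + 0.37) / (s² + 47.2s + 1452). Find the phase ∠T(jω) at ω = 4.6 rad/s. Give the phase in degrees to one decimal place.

76.8°

∠(j4.6 + 0.37) = arctan(4.6/0.37) = 85.40°
∠[(j4.6)² + 47.2(j4.6) + 1452] = ∠[1430.8 + j217.12] = 8.63°
∠T(j4.6) = 85.40° − 8.63° = 76.77°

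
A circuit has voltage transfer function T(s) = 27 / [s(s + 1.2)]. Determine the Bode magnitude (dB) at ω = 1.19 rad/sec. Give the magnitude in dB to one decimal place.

|j1.19 + 1.2| = √(1.19² + 1.2²) = 1.69
|j1.19| = 1.19
|T(j1.19)| = 27 / (1.69 × 1.19) = 13.425
20 log₁₀(13.425) = 22.56 dB

22.6 dB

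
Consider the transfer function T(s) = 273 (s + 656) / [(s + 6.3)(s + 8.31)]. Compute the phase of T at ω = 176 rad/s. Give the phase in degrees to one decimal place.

∠(j176 + 656) = arctan(176/656) = 15.02°
∠(j176 + 6.3) = arctan(176/6.3) = 87.95°
∠(j176 + 8.31) = arctan(176/8.31) = 87.30°
∠T(j176) = 15.02° − (87.95° + 87.30°) = -160.23°

-160.2°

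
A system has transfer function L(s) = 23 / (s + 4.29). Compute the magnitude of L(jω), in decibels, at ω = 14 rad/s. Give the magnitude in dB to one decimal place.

|j14 + 4.29| = √(14² + 4.29²) = 14.64
|L(j14)| = 23 / 14.64 = 1.5708
20 log₁₀(1.5708) = 3.92 dB

3.9 dB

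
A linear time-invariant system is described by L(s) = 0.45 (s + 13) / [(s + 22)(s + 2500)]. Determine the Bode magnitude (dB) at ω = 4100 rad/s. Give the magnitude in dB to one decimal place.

|j4100 + 13| = √(4100² + 13²) = 4100
|j4100 + 22| = √(4100² + 22²) = 4100
|j4100 + 2500| = √(4100² + 2500²) = 4802
|L(j4100)| = 0.45 × 4100 / (4100 × 4802) = 9.3708e-05
20 log₁₀(9.3708e-05) = -80.56 dB

-80.6 dB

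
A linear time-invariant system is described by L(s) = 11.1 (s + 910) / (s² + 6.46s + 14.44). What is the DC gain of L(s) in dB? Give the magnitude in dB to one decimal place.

L(0) = 11.1 × 910 / 14.44 = 699.52
20 log₁₀(699.52) = 56.90 dB

56.9 dB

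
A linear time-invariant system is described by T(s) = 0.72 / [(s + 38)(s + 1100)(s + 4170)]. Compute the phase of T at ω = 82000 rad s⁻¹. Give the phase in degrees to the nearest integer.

∠(j82000 + 38) = arctan(82000/38) = 89.97°
∠(j82000 + 1100) = arctan(82000/1100) = 89.23°
∠(j82000 + 4170) = arctan(82000/4170) = 87.09°
∠T(j82000) = − (89.97° + 89.23° + 87.09°) = -266.29°

-266°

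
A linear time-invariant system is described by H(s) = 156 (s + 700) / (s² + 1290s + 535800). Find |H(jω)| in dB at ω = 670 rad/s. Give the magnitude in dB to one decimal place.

|j670 + 700| = √(670² + 700²) = 969
|(j670)² + 1290(j670) + 535800| = |86900 + j8.643e+05| = 8.687e+05
|H(j670)| = 156 × 969 / 8.687e+05 = 0.17401
20 log₁₀(0.17401) = -15.19 dB

-15.2 dB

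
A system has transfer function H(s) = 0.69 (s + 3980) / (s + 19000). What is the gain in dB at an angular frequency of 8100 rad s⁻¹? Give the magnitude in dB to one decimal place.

|j8100 + 3980| = √(8100² + 3980²) = 9025
|j8100 + 19000| = √(8100² + 19000²) = 2.065e+04
|H(j8100)| = 0.69 × 9025 / 2.065e+04 = 0.3015
20 log₁₀(0.3015) = -10.41 dB

-10.4 dB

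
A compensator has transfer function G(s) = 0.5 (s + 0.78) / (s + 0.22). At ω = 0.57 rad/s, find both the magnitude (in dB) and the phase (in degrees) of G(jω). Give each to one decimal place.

|G| = -2.0 dB, ∠G = -32.7 deg

|j0.57 + 0.78| = √(0.57² + 0.78²) = 0.9661
|j0.57 + 0.22| = √(0.57² + 0.22²) = 0.611
|G(j0.57)| = 0.5 × 0.9661 / 0.611 = 0.79059
20 log₁₀(0.79059) = -2.04 dB
∠(j0.57 + 0.78) = arctan(0.57/0.78) = 36.16°
∠(j0.57 + 0.22) = arctan(0.57/0.22) = 68.90°
∠G(j0.57) = 36.16° − 68.90° = -32.74°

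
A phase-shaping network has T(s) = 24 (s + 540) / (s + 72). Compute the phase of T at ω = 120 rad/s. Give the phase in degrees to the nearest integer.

∠(j120 + 540) = arctan(120/540) = 12.53°
∠(j120 + 72) = arctan(120/72) = 59.04°
∠T(j120) = 12.53° − 59.04° = -46.51°

-47°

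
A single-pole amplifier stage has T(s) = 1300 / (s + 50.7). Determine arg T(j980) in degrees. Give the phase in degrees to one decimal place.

∠(j980 + 50.7) = arctan(980/50.7) = 87.04°
∠T(j980) = −87.04° = -87.04°

-87.0°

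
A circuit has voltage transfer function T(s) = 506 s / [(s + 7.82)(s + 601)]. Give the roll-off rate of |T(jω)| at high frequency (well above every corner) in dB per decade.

With 1 zero and 2 poles, the high-frequency asymptotic slope is 20 × (1 − 2) = -20 dB/decade.

-20 dB/decade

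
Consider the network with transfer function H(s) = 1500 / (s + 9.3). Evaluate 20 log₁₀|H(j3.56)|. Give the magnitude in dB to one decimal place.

43.6 dB

|j3.56 + 9.3| = √(3.56² + 9.3²) = 9.958
|H(j3.56)| = 1500 / 9.958 = 150.63
20 log₁₀(150.63) = 43.56 dB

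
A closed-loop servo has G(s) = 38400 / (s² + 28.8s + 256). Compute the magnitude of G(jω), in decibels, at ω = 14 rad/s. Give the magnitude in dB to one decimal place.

39.5 dB

|(j14)² + 28.8(j14) + 256| = |60 + j403.2| = 407.6
|G(j14)| = 38400 / 407.6 = 94.201
20 log₁₀(94.201) = 39.48 dB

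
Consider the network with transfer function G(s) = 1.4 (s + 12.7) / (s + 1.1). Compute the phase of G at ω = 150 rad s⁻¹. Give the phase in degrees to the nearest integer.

-4 deg

∠(j150 + 12.7) = arctan(150/12.7) = 85.16°
∠(j150 + 1.1) = arctan(150/1.1) = 89.58°
∠G(j150) = 85.16° − 89.58° = -4.42°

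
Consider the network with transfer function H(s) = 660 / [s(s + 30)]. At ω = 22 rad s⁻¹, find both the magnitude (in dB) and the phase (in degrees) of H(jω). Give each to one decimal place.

|H| = -1.9 dB, ∠H = -126.3 deg

|j22 + 30| = √(22² + 30²) = 37.2
|j22| = 22
|H(j22)| = 660 / (37.2 × 22) = 0.8064
20 log₁₀(0.8064) = -1.87 dB
∠(j22 + 30) = arctan(22/30) = 36.25°
∠(j22) = 90.00°
∠H(j22) = − (36.25° + 90.00°) = -126.25°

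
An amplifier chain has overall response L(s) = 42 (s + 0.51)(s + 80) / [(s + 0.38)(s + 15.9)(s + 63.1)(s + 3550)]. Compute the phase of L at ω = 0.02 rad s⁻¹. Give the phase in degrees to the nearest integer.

-1°

∠(j0.02 + 0.51) = arctan(0.02/0.51) = 2.25°
∠(j0.02 + 80) = arctan(0.02/80) = 0.01°
∠(j0.02 + 0.38) = arctan(0.02/0.38) = 3.01°
∠(j0.02 + 15.9) = arctan(0.02/15.9) = 0.07°
∠(j0.02 + 63.1) = arctan(0.02/63.1) = 0.02°
∠(j0.02 + 3550) = arctan(0.02/3550) = 0.00°
∠L(j0.02) = 2.25° + 0.01° − (3.01° + 0.07° + 0.02° + 0.00°) = -0.84°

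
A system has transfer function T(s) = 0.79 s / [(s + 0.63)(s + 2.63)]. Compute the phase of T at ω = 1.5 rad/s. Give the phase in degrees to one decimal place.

-6.9°

∠(j1.5) = 90.00°
∠(j1.5 + 0.63) = arctan(1.5/0.63) = 67.22°
∠(j1.5 + 2.63) = arctan(1.5/2.63) = 29.70°
∠T(j1.5) = 90.00° − (67.22° + 29.70°) = -6.92°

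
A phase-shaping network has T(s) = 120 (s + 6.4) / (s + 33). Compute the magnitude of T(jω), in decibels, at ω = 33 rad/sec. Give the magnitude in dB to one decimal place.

|j33 + 6.4| = √(33² + 6.4²) = 33.61
|j33 + 33| = √(33² + 33²) = 46.67
|T(j33)| = 120 × 33.61 / 46.67 = 86.434
20 log₁₀(86.434) = 38.73 dB

38.7 dB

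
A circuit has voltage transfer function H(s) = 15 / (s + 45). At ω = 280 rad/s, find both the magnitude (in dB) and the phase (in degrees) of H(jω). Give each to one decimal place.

|H| = -25.5 dB, ∠H = -80.9°

|j280 + 45| = √(280² + 45²) = 283.6
|H(j280)| = 15 / 283.6 = 0.052893
20 log₁₀(0.052893) = -25.53 dB
∠(j280 + 45) = arctan(280/45) = 80.87°
∠H(j280) = −80.87° = -80.87°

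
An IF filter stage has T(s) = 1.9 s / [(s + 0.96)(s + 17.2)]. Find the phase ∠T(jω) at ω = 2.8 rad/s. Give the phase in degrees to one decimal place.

∠(j2.8) = 90.00°
∠(j2.8 + 0.96) = arctan(2.8/0.96) = 71.08°
∠(j2.8 + 17.2) = arctan(2.8/17.2) = 9.25°
∠T(j2.8) = 90.00° − (71.08° + 9.25°) = 9.68°

9.7 deg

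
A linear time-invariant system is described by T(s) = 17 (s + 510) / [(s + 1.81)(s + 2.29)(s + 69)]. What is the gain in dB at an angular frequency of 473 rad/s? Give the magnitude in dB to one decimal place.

-79.1 dB

|j473 + 510| = √(473² + 510²) = 695.6
|j473 + 1.81| = √(473² + 1.81²) = 473
|j473 + 2.29| = √(473² + 2.29²) = 473
|j473 + 69| = √(473² + 69²) = 478
|T(j473)| = 17 × 695.6 / (473 × 473 × 478) = 0.00011057
20 log₁₀(0.00011057) = -79.13 dB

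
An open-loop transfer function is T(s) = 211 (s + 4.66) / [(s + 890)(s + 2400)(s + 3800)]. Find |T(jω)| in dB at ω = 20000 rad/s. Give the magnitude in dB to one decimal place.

-125.8 dB

|j20000 + 4.66| = √(20000² + 4.66²) = 2e+04
|j20000 + 890| = √(20000² + 890²) = 2.002e+04
|j20000 + 2400| = √(20000² + 2400²) = 2.014e+04
|j20000 + 3800| = √(20000² + 3800²) = 2.036e+04
|T(j20000)| = 211 × 2e+04 / (2.002e+04 × 2.014e+04 × 2.036e+04) = 5.1403e-07
20 log₁₀(5.1403e-07) = -125.78 dB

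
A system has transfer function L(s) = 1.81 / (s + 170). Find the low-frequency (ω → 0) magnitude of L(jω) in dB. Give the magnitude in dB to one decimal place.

-39.5 dB

L(0) = 1.81 / 170 = 0.010647
20 log₁₀(0.010647) = -39.46 dB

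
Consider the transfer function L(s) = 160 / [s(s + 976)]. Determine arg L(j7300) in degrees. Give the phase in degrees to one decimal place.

-172.4 deg

∠(j7300 + 976) = arctan(7300/976) = 82.38°
∠(j7300) = 90.00°
∠L(j7300) = − (82.38° + 90.00°) = -172.38°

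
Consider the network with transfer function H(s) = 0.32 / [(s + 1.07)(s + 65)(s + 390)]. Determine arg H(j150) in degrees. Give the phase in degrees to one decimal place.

-177.2°

∠(j150 + 1.07) = arctan(150/1.07) = 89.59°
∠(j150 + 65) = arctan(150/65) = 66.57°
∠(j150 + 390) = arctan(150/390) = 21.04°
∠H(j150) = − (89.59° + 66.57° + 21.04°) = -177.20°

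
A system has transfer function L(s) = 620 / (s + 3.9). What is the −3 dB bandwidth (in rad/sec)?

For a single-pole low-pass, the −3 dB point is at the pole: ω = 3.9 rad/sec.

3.9 rad/sec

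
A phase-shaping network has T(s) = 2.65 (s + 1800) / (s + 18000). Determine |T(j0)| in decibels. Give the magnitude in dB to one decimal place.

T(0) = 2.65 × 1800 / 18000 = 0.265
20 log₁₀(0.265) = -11.54 dB

-11.5 dB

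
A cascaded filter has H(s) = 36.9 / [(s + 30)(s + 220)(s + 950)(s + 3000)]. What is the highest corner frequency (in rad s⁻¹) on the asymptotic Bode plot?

Break frequencies occur at each pole and zero magnitude: 30 rad s⁻¹, 220 rad s⁻¹, 950 rad s⁻¹, 3000 rad s⁻¹.
The highest is 3000 rad s⁻¹.

3000 rad s⁻¹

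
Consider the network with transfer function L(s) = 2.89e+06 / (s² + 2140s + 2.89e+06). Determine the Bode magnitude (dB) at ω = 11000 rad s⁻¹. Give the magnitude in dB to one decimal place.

|(j11000)² + 2140(j11000) + 2.89e+06| = |-1.1811e+08 + j2.354e+07| = 1.204e+08
|L(j11000)| = 2.89e+06 / 1.204e+08 = 0.023997
20 log₁₀(0.023997) = -32.40 dB

-32.4 dB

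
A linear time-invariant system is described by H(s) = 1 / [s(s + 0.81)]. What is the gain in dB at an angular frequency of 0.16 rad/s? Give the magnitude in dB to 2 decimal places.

17.58 dB

|j0.16 + 0.81| = √(0.16² + 0.81²) = 0.8257
|j0.16| = 0.16
|H(j0.16)| = 1 / (0.8257 × 0.16) = 7.5698
20 log₁₀(7.5698) = 17.582 dB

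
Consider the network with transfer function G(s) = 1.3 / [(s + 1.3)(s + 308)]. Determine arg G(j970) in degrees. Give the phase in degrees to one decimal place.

-162.3°

∠(j970 + 1.3) = arctan(970/1.3) = 89.92°
∠(j970 + 308) = arctan(970/308) = 72.38°
∠G(j970) = − (89.92° + 72.38°) = -162.31°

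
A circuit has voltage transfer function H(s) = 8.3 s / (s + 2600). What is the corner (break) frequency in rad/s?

2600 rad/s

The single real pole at s = −2600 gives a corner at ω = 2600 rad/s.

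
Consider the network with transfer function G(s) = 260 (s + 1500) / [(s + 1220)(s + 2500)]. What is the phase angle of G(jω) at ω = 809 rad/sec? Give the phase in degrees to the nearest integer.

∠(j809 + 1500) = arctan(809/1500) = 28.34°
∠(j809 + 1220) = arctan(809/1220) = 33.55°
∠(j809 + 2500) = arctan(809/2500) = 17.93°
∠G(j809) = 28.34° − (33.55° + 17.93°) = -23.14°

-23°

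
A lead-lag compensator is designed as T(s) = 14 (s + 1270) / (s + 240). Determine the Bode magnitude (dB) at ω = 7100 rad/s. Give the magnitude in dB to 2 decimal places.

23.05 dB

|j7100 + 1270| = √(7100² + 1270²) = 7213
|j7100 + 240| = √(7100² + 240²) = 7104
|T(j7100)| = 14 × 7213 / 7104 = 14.214
20 log₁₀(14.214) = 23.054 dB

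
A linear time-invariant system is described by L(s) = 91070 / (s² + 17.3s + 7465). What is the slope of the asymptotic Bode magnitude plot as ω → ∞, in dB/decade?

-40 dB/decade

With 0 zeros and 2 poles, the high-frequency asymptotic slope is 20 × (0 − 2) = -40 dB/decade.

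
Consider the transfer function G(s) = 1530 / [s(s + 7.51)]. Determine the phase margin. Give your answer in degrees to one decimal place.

11.0°

Gain crossover: |G(jω)| = 1 at ω ≈ 38.8 rad/s.
∠G(j38.8) = −90° − arctan(38.8/7.51) ≈ -169.03°
PM = 180° + (-169.03°) = 10.97°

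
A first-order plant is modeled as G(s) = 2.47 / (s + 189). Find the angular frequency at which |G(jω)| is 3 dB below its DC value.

For a single-pole low-pass, the −3 dB point is at the pole: ω = 189 rad/s.

189 rad/s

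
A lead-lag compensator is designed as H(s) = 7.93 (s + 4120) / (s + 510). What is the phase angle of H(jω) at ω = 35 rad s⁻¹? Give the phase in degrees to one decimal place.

-3.4°

∠(j35 + 4120) = arctan(35/4120) = 0.49°
∠(j35 + 510) = arctan(35/510) = 3.93°
∠H(j35) = 0.49° − 3.93° = -3.44°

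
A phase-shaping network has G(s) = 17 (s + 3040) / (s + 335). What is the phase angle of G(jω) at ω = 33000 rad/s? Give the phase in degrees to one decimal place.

∠(j33000 + 3040) = arctan(33000/3040) = 84.74°
∠(j33000 + 335) = arctan(33000/335) = 89.42°
∠G(j33000) = 84.74° − 89.42° = -4.68°

-4.7 deg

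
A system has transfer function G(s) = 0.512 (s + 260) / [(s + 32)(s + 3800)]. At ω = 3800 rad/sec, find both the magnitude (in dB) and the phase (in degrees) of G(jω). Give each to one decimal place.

|j3800 + 260| = √(3800² + 260²) = 3809
|j3800 + 32| = √(3800² + 32²) = 3800
|j3800 + 3800| = √(3800² + 3800²) = 5374
|G(j3800)| = 0.512 × 3809 / (3800 × 5374) = 9.5493e-05
20 log₁₀(9.5493e-05) = -80.40 dB
∠(j3800 + 260) = arctan(3800/260) = 86.09°
∠(j3800 + 32) = arctan(3800/32) = 89.52°
∠(j3800 + 3800) = arctan(3800/3800) = 45.00°
∠G(j3800) = 86.09° − (89.52° + 45.00°) = -48.43°

|G| = -80.4 dB, ∠G = -48.4°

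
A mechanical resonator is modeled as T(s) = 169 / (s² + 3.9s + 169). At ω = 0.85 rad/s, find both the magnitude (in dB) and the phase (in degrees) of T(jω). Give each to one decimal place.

|T| = 0.0 dB, ∠T = -1.1°

|(j0.85)² + 3.9(j0.85) + 169| = |168.28 + j3.315| = 168.3
|T(j0.85)| = 169 / 168.3 = 1.0041
20 log₁₀(1.0041) = 0.04 dB
∠[(j0.85)² + 3.9(j0.85) + 169] = ∠[168.28 + j3.315] = 1.13°
∠T(j0.85) = −1.13° = -1.13°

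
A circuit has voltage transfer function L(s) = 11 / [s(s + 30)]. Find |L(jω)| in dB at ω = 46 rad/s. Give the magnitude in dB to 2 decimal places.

|j46 + 30| = √(46² + 30²) = 54.92
|j46| = 46
|L(j46)| = 11 / (54.92 × 46) = 0.0043543
20 log₁₀(0.0043543) = -47.222 dB

-47.22 dB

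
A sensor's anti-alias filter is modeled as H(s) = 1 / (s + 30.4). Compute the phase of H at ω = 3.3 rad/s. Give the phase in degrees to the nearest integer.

∠(j3.3 + 30.4) = arctan(3.3/30.4) = 6.20°
∠H(j3.3) = −6.20° = -6.20°

-6°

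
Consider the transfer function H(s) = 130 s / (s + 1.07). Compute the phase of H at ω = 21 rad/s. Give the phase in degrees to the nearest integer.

∠(j21) = 90.00°
∠(j21 + 1.07) = arctan(21/1.07) = 87.08°
∠H(j21) = 90.00° − 87.08° = 2.92°

3°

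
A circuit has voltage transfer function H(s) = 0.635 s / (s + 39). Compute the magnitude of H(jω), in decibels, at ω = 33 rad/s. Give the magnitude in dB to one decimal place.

-7.7 dB

|j33| = 33
|j33 + 39| = √(33² + 39²) = 51.09
|H(j33)| = 0.635 × 33 / 51.09 = 0.41017
20 log₁₀(0.41017) = -7.74 dB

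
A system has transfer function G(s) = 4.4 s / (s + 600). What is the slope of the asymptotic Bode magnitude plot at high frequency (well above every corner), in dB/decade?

0 dB/decade

With 1 zero and 1 pole, the high-frequency asymptotic slope is 20 × (1 − 1) = 0 dB/decade.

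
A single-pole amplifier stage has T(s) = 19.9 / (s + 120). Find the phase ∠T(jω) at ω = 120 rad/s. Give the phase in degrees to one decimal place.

-45.0°

∠(j120 + 120) = arctan(120/120) = 45.00°
∠T(j120) = −45.00° = -45.00°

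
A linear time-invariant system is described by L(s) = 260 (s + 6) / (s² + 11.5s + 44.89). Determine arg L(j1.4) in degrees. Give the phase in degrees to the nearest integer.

∠(j1.4 + 6) = arctan(1.4/6) = 13.13°
∠[(j1.4)² + 11.5(j1.4) + 44.89] = ∠[42.93 + j16.1] = 20.56°
∠L(j1.4) = 13.13° − 20.56° = -7.42°

-7°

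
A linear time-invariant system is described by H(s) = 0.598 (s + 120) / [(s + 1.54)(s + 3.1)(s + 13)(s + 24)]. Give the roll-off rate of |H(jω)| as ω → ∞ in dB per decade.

-60 dB/decade

With 1 zero and 4 poles, the high-frequency asymptotic slope is 20 × (1 − 4) = -60 dB/decade.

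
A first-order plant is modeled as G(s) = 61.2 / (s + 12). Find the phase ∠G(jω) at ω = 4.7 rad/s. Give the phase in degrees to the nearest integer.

∠(j4.7 + 12) = arctan(4.7/12) = 21.39°
∠G(j4.7) = −21.39° = -21.39°

-21°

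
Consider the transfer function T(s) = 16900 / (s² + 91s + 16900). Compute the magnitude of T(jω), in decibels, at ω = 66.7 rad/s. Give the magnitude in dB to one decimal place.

|(j66.7)² + 91(j66.7) + 16900| = |12451 + j6069.7| = 1.385e+04
|T(j66.7)| = 16900 / 1.385e+04 = 1.2201
20 log₁₀(1.2201) = 1.73 dB

1.7 dB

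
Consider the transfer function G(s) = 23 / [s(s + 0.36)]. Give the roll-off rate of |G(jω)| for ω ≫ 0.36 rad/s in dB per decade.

-40 dB/decade

With 0 zeros and 2 poles, the high-frequency asymptotic slope is 20 × (0 − 2) = -40 dB/decade.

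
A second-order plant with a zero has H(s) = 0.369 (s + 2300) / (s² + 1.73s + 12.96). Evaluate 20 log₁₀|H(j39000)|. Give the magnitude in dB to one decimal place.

|j39000 + 2300| = √(39000² + 2300²) = 3.907e+04
|(j39000)² + 1.73(j39000) + 12.96| = |-1.521e+09 + j67470| = 1.521e+09
|H(j39000)| = 0.369 × 3.907e+04 / 1.521e+09 = 9.478e-06
20 log₁₀(9.478e-06) = -100.47 dB

-100.5 dB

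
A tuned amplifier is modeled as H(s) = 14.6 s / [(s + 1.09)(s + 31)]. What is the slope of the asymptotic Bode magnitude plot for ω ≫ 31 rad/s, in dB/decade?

With 1 zero and 2 poles, the high-frequency asymptotic slope is 20 × (1 − 2) = -20 dB/decade.

-20 dB/decade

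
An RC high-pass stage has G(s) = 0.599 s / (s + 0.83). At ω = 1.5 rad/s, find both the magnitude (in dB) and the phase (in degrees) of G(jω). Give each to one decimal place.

|G| = -5.6 dB, ∠G = 29.0°

|j1.5| = 1.5
|j1.5 + 0.83| = √(1.5² + 0.83²) = 1.714
|G(j1.5)| = 0.599 × 1.5 / 1.714 = 0.52411
20 log₁₀(0.52411) = -5.61 dB
∠(j1.5) = 90.00°
∠(j1.5 + 0.83) = arctan(1.5/0.83) = 61.04°
∠G(j1.5) = 90.00° − 61.04° = 28.96°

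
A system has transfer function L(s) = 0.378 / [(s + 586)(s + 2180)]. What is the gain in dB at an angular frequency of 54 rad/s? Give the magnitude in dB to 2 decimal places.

|j54 + 586| = √(54² + 586²) = 588.5
|j54 + 2180| = √(54² + 2180²) = 2181
|L(j54)| = 0.378 / (588.5 × 2181) = 2.9456e-07
20 log₁₀(2.9456e-07) = -130.617 dB

-130.62 dB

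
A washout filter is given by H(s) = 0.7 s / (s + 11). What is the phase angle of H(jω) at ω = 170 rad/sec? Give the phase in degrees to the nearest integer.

∠(j170) = 90.00°
∠(j170 + 11) = arctan(170/11) = 86.30°
∠H(j170) = 90.00° − 86.30° = 3.70°

4°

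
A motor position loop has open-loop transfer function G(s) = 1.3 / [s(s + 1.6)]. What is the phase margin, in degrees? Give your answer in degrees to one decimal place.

Gain crossover: |G(jω)| = 1 at ω ≈ 0.738 rad/s.
∠G(j0.738) = −90° − arctan(0.738/1.6) ≈ -114.76°
PM = 180° + (-114.76°) = 65.24°

65.2°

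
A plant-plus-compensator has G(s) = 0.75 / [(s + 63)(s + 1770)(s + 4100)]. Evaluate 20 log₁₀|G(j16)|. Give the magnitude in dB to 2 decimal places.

-175.97 dB

|j16 + 63| = √(16² + 63²) = 65
|j16 + 1770| = √(16² + 1770²) = 1770
|j16 + 4100| = √(16² + 4100²) = 4100
|G(j16)| = 0.75 / (65 × 1770 × 4100) = 1.5899e-09
20 log₁₀(1.5899e-09) = -175.973 dB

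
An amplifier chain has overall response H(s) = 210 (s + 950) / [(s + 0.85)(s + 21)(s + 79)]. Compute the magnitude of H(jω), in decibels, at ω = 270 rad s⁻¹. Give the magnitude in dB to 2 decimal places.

-39.93 dB

|j270 + 950| = √(270² + 950²) = 987.6
|j270 + 0.85| = √(270² + 0.85²) = 270
|j270 + 21| = √(270² + 21²) = 270.8
|j270 + 79| = √(270² + 79²) = 281.3
|H(j270)| = 210 × 987.6 / (270 × 270.8 × 281.3) = 0.010083
20 log₁₀(0.010083) = -39.929 dB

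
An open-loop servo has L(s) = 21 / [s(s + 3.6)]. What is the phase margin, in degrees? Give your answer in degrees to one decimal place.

42.4 deg

Gain crossover: |L(jω)| = 1 at ω ≈ 3.94 rad/sec.
∠L(j3.94) = −90° − arctan(3.94/3.6) ≈ -137.56°
PM = 180° + (-137.56°) = 42.44°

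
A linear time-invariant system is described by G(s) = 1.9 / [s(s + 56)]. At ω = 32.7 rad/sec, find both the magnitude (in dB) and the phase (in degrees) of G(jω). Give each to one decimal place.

|G| = -61.0 dB, ∠G = -120.3 deg

|j32.7 + 56| = √(32.7² + 56²) = 64.85
|j32.7| = 32.7
|G(j32.7)| = 1.9 / (64.85 × 32.7) = 0.000896
20 log₁₀(0.000896) = -60.95 dB
∠(j32.7 + 56) = arctan(32.7/56) = 30.28°
∠(j32.7) = 90.00°
∠G(j32.7) = − (30.28° + 90.00°) = -120.28°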